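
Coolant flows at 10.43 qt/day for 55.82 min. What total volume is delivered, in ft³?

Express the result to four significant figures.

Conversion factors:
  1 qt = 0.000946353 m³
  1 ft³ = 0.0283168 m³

10.43 qt/day → 1.14241×10⁻⁷ m³/s
55.82 min → 3349.2 s
V = Q × t = 1.14241×10⁻⁷ × 3349.2 = 3.82616×10⁻⁴ m³
In ft³: 3.82616×10⁻⁴ / 0.0283168 = 0.013512 ft³

0.01351 ft³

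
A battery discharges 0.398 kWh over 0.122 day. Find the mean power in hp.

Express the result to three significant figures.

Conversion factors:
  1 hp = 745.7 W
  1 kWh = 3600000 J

0.182 hp

0.398 kWh × 3600000 → 1.4328×10⁶ J
0.122 day × 86400 → 10540.8 s
P = E / t = 1.4328×10⁶ J / 10540.8 s = 135.929 W
135.929 W ÷ (745.7 W/hp) = 0.182284 hp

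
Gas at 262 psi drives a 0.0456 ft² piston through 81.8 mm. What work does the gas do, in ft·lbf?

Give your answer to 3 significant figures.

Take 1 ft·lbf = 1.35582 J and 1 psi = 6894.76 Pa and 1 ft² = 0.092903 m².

462 ft·lbf

262 psi → 1.80643×10⁶ Pa
0.0456 ft² → 0.00423638 m²
F = P × A = 1.80643×10⁶ × 0.00423638 = 7652.72 N
81.8 mm → 0.0818 m
W = F × d = 7652.72 × 0.0818 = 625.992 J
In ft·lbf: 625.992 / 1.35582 = 461.707 ft·lbf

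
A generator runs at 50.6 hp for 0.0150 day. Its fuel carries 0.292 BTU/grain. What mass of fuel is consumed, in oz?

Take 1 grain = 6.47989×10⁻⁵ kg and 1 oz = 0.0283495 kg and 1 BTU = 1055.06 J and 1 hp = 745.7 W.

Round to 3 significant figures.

363 oz

50.6 hp → 37732.4 W
0.0150 day → 1296 s
E = P × t = 37732.4 × 1296 = 4.89012×10⁷ J
0.292 BTU/grain → 4.75436×10⁶ J/kg
m = E / e_s = 4.89012×10⁷ / 4.75436×10⁶ = 10.2855 kg
In oz: 10.2855 / 0.0283495 = 362.811 oz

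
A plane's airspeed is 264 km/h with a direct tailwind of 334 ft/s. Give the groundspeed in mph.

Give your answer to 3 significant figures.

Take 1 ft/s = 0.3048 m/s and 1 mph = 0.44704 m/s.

392 mph

264 km/h × (1/3.6) → 73.3333 m/s
334 ft/s × 0.3048 → 101.803 m/s
Total: 73.3333 + 101.803 = 175.136 m/s
In mph: 175.136 / 0.44704 = 391.768 mph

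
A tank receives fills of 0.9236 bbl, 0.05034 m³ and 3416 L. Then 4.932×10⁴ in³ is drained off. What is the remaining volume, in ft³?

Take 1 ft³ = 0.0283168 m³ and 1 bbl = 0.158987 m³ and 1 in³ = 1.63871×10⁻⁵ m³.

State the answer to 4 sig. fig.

99.06 ft³

0.9236 bbl × 0.158987 → 0.14684 m³
0.05034 m³ (already m³)
3416 L × 0.001 → 3.416 m³
4.932×10⁴ in³ × 1.63871×10⁻⁵ → 0.808212 m³
Result: 0.14684 + 0.05034 + 3.416 − 0.808212 = 2.80497 m³
In ft³: 2.80497 / 0.0283168 = 99.0567 ft³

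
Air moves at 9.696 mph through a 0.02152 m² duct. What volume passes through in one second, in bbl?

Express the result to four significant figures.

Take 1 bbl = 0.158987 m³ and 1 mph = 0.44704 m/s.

0.5867 bbl

9.696 mph × 0.44704 = 4.3345 m/s
V = v × A × t = 4.3345 m/s × 0.02152 m² × 1 s = 0.0932784 m³
0.0932784 m³ ÷ (0.158987 m³/bbl) = 0.586705 bbl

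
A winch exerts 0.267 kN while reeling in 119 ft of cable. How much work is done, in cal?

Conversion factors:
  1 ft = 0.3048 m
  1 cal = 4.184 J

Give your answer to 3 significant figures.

0.267 kN × 1000 = 267 N
119 ft × 0.3048 = 36.2712 m
W = F × d = 267 N × 36.2712 m = 9684.41 J
9684.41 J ÷ (4.184 J/cal) = 2314.63 cal

2310 cal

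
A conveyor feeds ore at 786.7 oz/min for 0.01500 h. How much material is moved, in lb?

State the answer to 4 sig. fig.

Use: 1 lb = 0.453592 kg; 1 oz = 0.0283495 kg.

786.7 oz/min → 0.371709 kg/s
0.01500 h → 54 s
m = ṁ × t = 0.371709 × 54 = 20.0723 kg
In lb: 20.0723 / 0.453592 = 44.2519 lb

44.25 lb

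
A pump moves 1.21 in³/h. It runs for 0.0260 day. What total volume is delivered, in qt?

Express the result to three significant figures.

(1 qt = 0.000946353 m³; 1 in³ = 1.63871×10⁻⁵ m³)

0.0131 qt

1.21 in³/h → 5.50789×10⁻⁹ m³/s
0.0260 day → 2246.4 s
V = Q × t = 5.50789×10⁻⁹ × 2246.4 = 1.23729×10⁻⁵ m³
In qt: 1.23729×10⁻⁵ / 0.000946353 = 0.0130743 qt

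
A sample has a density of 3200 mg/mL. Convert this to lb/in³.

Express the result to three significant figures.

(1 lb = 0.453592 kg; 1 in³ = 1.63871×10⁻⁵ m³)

3200 mg/mL × 10⁻⁶ kg/mg ÷ 10⁻⁶ m³/mL = 3200 kg/m³
3200 kg/m³ ÷ 0.453592 kg/lb × 1.63871×10⁻⁵ m³/in³ = 0.115608 lb/in³

0.116 lb/in³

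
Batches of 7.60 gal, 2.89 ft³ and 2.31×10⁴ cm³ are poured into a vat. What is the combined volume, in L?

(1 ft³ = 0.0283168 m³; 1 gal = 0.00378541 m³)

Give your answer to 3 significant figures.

7.60 gal × 0.00378541 = 0.0287691 m³
2.89 ft³ × 0.0283168 = 0.0818356 m³
2.31×10⁴ cm³ × 10⁻⁶ = 0.0231 m³
Combined: 0.0287691 + 0.0818356 + 0.0231 = 0.133705 m³
In L: 0.133705 / 0.001 = 133.705 L

134 L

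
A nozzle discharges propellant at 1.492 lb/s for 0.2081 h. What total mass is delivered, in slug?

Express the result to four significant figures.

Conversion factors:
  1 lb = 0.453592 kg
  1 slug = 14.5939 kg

34.74 slug

1.492 lb/s → 0.676759 kg/s
0.2081 h → 749.16 s
m = ṁ × t = 0.676759 × 749.16 = 507.001 kg
In slug: 507.001 / 14.5939 = 34.7406 slug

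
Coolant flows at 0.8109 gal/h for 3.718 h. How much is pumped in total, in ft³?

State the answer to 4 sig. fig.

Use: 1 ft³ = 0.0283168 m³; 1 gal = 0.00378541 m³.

0.8109 gal/h → 8.52664×10⁻⁷ m³/s
3.718 h → 13384.8 s
V = Q × t = 8.52664×10⁻⁷ × 13384.8 = 0.0114127 m³
In ft³: 0.0114127 / 0.0283168 = 0.403036 ft³

0.4030 ft³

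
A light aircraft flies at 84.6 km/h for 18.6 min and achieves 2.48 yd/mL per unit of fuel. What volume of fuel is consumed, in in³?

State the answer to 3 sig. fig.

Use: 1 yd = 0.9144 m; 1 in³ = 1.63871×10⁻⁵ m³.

84.6 km/h → 23.5 m/s
18.6 min → 1116 s
d = v × t = 23.5 × 1116 = 26226 m
2.48 yd/mL → 2.26771×10⁶ m/m³
V = d / (distance per unit fuel) = 26226 / 2.26771×10⁶ = 0.011565 m³
In in³: 0.011565 / 1.63871×10⁻⁵ = 705.738 in³

706 in³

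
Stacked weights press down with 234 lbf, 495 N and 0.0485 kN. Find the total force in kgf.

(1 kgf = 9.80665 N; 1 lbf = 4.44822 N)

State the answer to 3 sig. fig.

162 kgf

234 lbf × 4.44822 → 1040.88 N
495 N (already N)
0.0485 kN × 1000 → 48.5 N
Total: 1040.88 + 495 + 48.5 = 1584.38 N
In kgf: 1584.38 / 9.80665 = 161.562 kgf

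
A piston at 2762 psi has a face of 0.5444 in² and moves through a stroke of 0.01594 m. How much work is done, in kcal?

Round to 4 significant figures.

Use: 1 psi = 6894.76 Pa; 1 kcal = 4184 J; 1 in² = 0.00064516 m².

0.02548 kcal

2762 psi → 1.90433×10⁷ Pa
0.5444 in² → 3.51225×10⁻⁴ m²
F = P × A = 1.90433×10⁷ × 3.51225×10⁻⁴ = 6688.48 N
W = F × d = 6688.48 × 0.01594 = 106.614 J
In kcal: 106.614 / 4184 = 0.0254814 kcal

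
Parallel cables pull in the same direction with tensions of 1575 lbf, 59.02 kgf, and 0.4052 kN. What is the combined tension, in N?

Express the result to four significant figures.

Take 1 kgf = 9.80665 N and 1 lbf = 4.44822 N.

7990 N

1575 lbf × 4.44822 = 7005.95 N
59.02 kgf × 9.80665 = 578.788 N
0.4052 kN × 1000 = 405.2 N
Combined: 7005.95 + 578.788 + 405.2 = 7989.94 N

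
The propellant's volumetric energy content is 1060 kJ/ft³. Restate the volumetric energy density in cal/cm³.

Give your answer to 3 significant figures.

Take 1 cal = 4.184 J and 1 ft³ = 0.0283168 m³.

1060 kJ/ft³ × 1000 J/kJ ÷ 0.0283168 m³/ft³ = 3.74336×10⁷ J/m³
3.74336×10⁷ J/m³ ÷ 4.184 J/cal × 10⁻⁶ m³/cm³ = 8.94685 cal/cm³

8.95 cal/cm³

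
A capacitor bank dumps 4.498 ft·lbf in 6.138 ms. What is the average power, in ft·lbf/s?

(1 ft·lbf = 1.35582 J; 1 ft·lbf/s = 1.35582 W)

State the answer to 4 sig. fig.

732.8 ft·lbf/s

4.498 ft·lbf × 1.35582 = 6.09848 J
6.138 ms × 0.001 = 0.006138 s
P = E / t = 6.09848 J / 0.006138 s = 993.561 W
993.561 W ÷ (1.35582 W/ft·lbf/s) = 732.812 ft·lbf/s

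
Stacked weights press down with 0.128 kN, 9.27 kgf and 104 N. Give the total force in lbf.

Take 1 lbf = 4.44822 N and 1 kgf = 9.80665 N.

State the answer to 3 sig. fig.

72.6 lbf

0.128 kN × 1000 = 128 N
9.27 kgf × 9.80665 = 90.9076 N
104 N (already N)
Combined: 128 + 90.9076 + 104 = 322.908 N
In lbf: 322.908 / 4.44822 = 72.5926 lbf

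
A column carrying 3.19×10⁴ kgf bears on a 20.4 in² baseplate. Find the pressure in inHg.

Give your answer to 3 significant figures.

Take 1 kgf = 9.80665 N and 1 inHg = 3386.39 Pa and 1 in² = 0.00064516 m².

7020 inHg

3.19×10⁴ kgf × 9.80665 → 312832 N
20.4 in² × 0.00064516 → 0.0131613 m²
P = F / A = 312832 N / 0.0131613 m² = 2.37691×10⁷ Pa
2.37691×10⁷ Pa ÷ (3386.39 Pa/inHg) = 7019.01 inHg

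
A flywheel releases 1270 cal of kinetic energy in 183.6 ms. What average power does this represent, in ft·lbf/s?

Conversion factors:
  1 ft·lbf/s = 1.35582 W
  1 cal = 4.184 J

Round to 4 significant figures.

1270 cal × 4.184 = 5313.68 J
183.6 ms × 0.001 = 0.1836 s
P = E / t = 5313.68 J / 0.1836 s = 28941.6 W
28941.6 W ÷ (1.35582 W/ft·lbf/s) = 21346.2 ft·lbf/s

2.135×10⁴ ft·lbf/s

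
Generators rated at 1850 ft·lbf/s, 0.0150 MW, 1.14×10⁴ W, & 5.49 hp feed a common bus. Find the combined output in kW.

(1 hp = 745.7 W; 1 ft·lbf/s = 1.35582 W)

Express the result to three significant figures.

1850 ft·lbf/s × 1.35582 → 2508.27 W
0.0150 MW × 1000000 → 15000 W
1.14×10⁴ W (already W)
5.49 hp × 745.7 → 4093.89 W
Combined: 2508.27 + 15000 + 11400 + 4093.89 = 33002.2 W
In kW: 33002.2 / 1000 = 33.0022 kW

33.0 kW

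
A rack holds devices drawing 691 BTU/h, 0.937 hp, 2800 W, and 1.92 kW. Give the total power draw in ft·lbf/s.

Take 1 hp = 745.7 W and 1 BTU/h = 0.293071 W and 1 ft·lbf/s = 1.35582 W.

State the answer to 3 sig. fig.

4150 ft·lbf/s

691 BTU/h × 0.293071 = 202.512 W
0.937 hp × 745.7 = 698.721 W
2800 W (already W)
1.92 kW × 1000 = 1920 W
Combined: 202.512 + 698.721 + 2800 + 1920 = 5621.23 W
In ft·lbf/s: 5621.23 / 1.35582 = 4146 ft·lbf/s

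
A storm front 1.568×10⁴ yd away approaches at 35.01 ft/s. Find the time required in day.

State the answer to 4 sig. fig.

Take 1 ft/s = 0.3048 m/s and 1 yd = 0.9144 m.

0.01555 day

1.568×10⁴ yd × 0.9144 → 14337.8 m
35.01 ft/s × 0.3048 → 10.671 m/s
t = d / v = 14337.8 m / 10.671 m/s = 1343.62 s
1343.62 s ÷ (86400 s/day) = 0.0155512 day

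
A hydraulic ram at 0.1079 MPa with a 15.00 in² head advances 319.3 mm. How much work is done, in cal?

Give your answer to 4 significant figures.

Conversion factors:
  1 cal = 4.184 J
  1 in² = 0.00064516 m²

0.1079 MPa → 107900 Pa
15.00 in² → 0.0096774 m²
F = P × A = 107900 × 0.0096774 = 1044.19 N
319.3 mm → 0.3193 m
W = F × d = 1044.19 × 0.3193 = 333.41 J
In cal: 333.41 / 4.184 = 79.6869 cal

79.69 cal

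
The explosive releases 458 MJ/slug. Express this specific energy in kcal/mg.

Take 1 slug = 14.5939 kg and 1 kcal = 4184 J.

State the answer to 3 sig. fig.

458 MJ/slug × 1000000 J/MJ ÷ 14.5939 kg/slug = 3.1383×10⁷ J/kg
3.1383×10⁷ J/kg ÷ 4184 J/kcal × 10⁻⁶ kg/mg = 0.00750072 kcal/mg

0.00750 kcal/mg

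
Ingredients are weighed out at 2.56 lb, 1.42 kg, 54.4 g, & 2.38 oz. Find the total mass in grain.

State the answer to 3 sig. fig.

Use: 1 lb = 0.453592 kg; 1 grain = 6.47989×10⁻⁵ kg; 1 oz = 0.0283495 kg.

2.56 lb × 0.453592 → 1.1612 kg
1.42 kg (already kg)
54.4 g × 0.001 → 0.0544 kg
2.38 oz × 0.0283495 → 0.0674718 kg
Total: 1.1612 + 1.42 + 0.0544 + 0.0674718 = 2.70307 kg
In grain: 2.70307 / 6.47989×10⁻⁵ = 41714.8 grain

4.17×10⁴ grain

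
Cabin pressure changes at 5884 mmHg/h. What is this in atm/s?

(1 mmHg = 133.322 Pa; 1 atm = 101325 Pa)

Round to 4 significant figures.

0.002151 atm/s

5884 mmHg/h × 133.322 Pa/mmHg ÷ 3600 s/h = 217.907 Pa/s
217.907 Pa/s ÷ 101325 Pa/atm = 0.00215057 atm/s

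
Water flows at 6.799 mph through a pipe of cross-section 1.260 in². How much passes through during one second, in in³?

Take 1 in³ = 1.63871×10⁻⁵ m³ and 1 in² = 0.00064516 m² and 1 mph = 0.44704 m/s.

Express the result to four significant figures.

150.8 in³

6.799 mph × 0.44704 → 3.03942 m/s
1.260 in² × 0.00064516 → 8.12902×10⁻⁴ m²
V = v × A × t = 3.03942 m/s × 8.12902×10⁻⁴ m² × 1 s = 0.00247075 m³
0.00247075 m³ ÷ (1.63871×10⁻⁵ m³/in³) = 150.774 in³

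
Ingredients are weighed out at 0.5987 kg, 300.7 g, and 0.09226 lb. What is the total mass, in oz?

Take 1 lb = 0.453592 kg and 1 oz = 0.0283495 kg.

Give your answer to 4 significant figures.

33.20 oz

0.5987 kg (already kg)
300.7 g × 0.001 = 0.3007 kg
0.09226 lb × 0.453592 = 0.0418484 kg
Combined: 0.5987 + 0.3007 + 0.0418484 = 0.941248 kg
In oz: 0.941248 / 0.0283495 = 33.2016 oz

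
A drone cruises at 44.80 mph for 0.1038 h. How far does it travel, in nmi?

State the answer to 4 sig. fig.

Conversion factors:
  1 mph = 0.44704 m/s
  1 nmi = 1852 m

4.041 nmi

44.80 mph × 0.44704 → 20.0274 m/s
0.1038 h × 3600 → 373.68 s
d = v × t = 20.0274 m/s × 373.68 s = 7483.84 m
7483.84 m ÷ (1852 m/nmi) = 4.04095 nmi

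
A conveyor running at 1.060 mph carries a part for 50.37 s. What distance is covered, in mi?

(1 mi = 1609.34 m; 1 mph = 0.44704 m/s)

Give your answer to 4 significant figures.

0.01483 mi

1.060 mph × 0.44704 = 0.473862 m/s
d = v × t = 0.473862 m/s × 50.37 s = 23.8684 m
23.8684 m ÷ (1609.34 m/mi) = 0.0148312 mi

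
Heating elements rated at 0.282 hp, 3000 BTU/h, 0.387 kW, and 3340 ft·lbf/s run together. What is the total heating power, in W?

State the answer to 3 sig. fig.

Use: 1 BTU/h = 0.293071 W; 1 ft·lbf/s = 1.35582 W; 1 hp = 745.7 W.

6000 W

0.282 hp × 745.7 = 210.287 W
3000 BTU/h × 0.293071 = 879.213 W
0.387 kW × 1000 = 387 W
3340 ft·lbf/s × 1.35582 = 4528.44 W
Combined: 210.287 + 879.213 + 387 + 4528.44 = 6004.94 W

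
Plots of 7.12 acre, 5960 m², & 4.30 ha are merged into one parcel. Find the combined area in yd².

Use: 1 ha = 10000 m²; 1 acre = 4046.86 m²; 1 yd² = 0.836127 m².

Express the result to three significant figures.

9.30×10⁴ yd²

7.12 acre × 4046.86 → 28813.6 m²
5960 m² (already m²)
4.30 ha × 10000 → 43000 m²
Total: 28813.6 + 5960 + 43000 = 77773.6 m²
In yd²: 77773.6 / 0.836127 = 93016.5 yd²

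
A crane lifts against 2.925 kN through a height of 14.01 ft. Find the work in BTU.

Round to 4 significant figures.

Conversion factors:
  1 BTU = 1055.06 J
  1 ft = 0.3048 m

2.925 kN × 1000 = 2925 N
14.01 ft × 0.3048 = 4.27025 m
W = F × d = 2925 N × 4.27025 m = 12490.5 J
12490.5 J ÷ (1055.06 J/BTU) = 11.8387 BTU

11.84 BTU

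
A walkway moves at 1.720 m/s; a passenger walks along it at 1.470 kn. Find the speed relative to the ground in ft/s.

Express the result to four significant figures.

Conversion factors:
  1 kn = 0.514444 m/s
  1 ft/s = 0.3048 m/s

1.720 m/s (already m/s)
1.470 kn × 0.514444 = 0.756233 m/s
Sum: 1.72 + 0.756233 = 2.47623 m/s
In ft/s: 2.47623 / 0.3048 = 8.12411 ft/s

8.124 ft/s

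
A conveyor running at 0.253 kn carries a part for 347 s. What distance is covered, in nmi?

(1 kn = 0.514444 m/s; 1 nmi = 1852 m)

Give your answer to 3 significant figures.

0.253 kn × 0.514444 = 0.130154 m/s
d = v × t = 0.130154 m/s × 347 s = 45.1634 m
45.1634 m ÷ (1852 m/nmi) = 0.0243863 nmi

0.0244 nmi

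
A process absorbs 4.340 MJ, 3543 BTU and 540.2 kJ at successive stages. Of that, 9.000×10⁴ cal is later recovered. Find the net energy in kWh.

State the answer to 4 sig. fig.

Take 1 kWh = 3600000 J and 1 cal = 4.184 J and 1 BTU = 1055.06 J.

4.340 MJ × 1000000 = 4.34×10⁶ J
3543 BTU × 1055.06 = 3.73808×10⁶ J
540.2 kJ × 1000 = 540200 J
9.000×10⁴ cal × 4.184 = 376560 J
Net: 4.34×10⁶ + 3.73808×10⁶ + 540200 − 376560 = 8.24172×10⁶ J
In kWh: 8.24172×10⁶ / 3600000 = 2.28937 kWh

2.289 kWh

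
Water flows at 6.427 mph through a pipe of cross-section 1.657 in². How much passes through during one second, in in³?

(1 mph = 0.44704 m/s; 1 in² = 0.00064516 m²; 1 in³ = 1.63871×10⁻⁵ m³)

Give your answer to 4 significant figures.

6.427 mph × 0.44704 → 2.87313 m/s
1.657 in² × 0.00064516 → 0.00106903 m²
V = v × A × t = 2.87313 m/s × 0.00106903 m² × 1 s = 0.00307146 m³
0.00307146 m³ ÷ (1.63871×10⁻⁵ m³/in³) = 187.432 in³

187.4 in³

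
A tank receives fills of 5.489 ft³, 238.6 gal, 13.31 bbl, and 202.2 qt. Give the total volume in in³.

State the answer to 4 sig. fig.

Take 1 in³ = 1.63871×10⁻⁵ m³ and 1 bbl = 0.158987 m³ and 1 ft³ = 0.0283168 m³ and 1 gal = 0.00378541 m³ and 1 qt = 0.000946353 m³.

5.489 ft³ × 0.0283168 = 0.155431 m³
238.6 gal × 0.00378541 = 0.903199 m³
13.31 bbl × 0.158987 = 2.11612 m³
202.2 qt × 0.000946353 = 0.191353 m³
Total: 0.155431 + 0.903199 + 2.11612 + 0.191353 = 3.3661 m³
In in³: 3.3661 / 1.63871×10⁻⁵ = 205412 in³

2.054×10⁵ in³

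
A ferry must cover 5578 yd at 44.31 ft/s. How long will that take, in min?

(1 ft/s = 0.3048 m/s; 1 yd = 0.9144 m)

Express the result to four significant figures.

5578 yd × 0.9144 → 5100.52 m
44.31 ft/s × 0.3048 → 13.5057 m/s
t = d / v = 5100.52 m / 13.5057 m/s = 377.657 s
377.657 s ÷ (60 s/min) = 6.29428 min

6.294 min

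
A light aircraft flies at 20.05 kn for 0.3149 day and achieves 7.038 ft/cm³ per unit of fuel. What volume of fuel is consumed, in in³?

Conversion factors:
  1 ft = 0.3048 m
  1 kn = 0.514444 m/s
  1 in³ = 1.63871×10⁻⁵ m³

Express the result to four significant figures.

7983 in³

20.05 kn → 10.3146 m/s
0.3149 day → 27207.4 s
d = v × t = 10.3146 × 27207.4 = 280633 m
7.038 ft/cm³ → 2.14518×10⁶ m/m³
V = d / (distance per unit fuel) = 280633 / 2.14518×10⁶ = 0.13082 m³
In in³: 0.13082 / 1.63871×10⁻⁵ = 7983.11 in³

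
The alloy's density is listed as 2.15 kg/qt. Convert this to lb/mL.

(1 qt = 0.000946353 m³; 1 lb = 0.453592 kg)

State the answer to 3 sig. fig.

2.15 kg/qt ÷ 0.000946353 m³/qt = 2271.88 kg/m³
2271.88 kg/m³ ÷ 0.453592 kg/lb × 10⁻⁶ m³/mL = 0.00500864 lb/mL

0.00501 lb/mL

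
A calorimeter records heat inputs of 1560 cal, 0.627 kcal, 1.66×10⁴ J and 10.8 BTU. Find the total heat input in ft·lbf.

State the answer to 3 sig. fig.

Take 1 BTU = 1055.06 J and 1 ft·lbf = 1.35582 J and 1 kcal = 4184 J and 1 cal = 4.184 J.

2.74×10⁴ ft·lbf

1560 cal × 4.184 = 6527.04 J
0.627 kcal × 4184 = 2623.37 J
1.66×10⁴ J (already J)
10.8 BTU × 1055.06 = 11394.6 J
Sum: 6527.04 + 2623.37 + 16600 + 11394.6 = 37145 J
In ft·lbf: 37145 / 1.35582 = 27396.7 ft·lbf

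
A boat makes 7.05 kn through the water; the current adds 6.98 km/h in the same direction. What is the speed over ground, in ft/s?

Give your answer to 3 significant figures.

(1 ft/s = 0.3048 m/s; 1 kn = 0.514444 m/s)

7.05 kn × 0.514444 = 3.62683 m/s
6.98 km/h × (1/3.6) = 1.93889 m/s
Total: 3.62683 + 1.93889 = 5.56572 m/s
In ft/s: 5.56572 / 0.3048 = 18.2602 ft/s

18.3 ft/s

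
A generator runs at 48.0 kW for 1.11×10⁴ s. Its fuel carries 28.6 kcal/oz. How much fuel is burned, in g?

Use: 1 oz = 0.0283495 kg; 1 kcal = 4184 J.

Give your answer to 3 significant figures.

1.26×10⁵ g

48.0 kW → 48000 W
E = P × t = 48000 × 11100 = 5.328×10⁸ J
28.6 kcal/oz → 4.22097×10⁶ J/kg
m = E / e_s = 5.328×10⁸ / 4.22097×10⁶ = 126.227 kg
In g: 126.227 / 0.001 = 126227 g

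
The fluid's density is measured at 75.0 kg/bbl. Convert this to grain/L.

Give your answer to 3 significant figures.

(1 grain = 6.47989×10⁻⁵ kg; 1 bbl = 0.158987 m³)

75.0 kg/bbl ÷ 0.158987 m³/bbl = 471.737 kg/m³
471.737 kg/m³ ÷ 6.47989×10⁻⁵ kg/grain × 0.001 m³/L = 7280.02 grain/L

7280 grain/L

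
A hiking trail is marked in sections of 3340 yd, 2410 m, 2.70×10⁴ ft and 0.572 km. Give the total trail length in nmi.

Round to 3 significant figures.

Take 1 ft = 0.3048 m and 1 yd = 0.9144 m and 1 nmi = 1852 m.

7.70 nmi

3340 yd × 0.9144 = 3054.1 m
2410 m (already m)
2.70×10⁴ ft × 0.3048 = 8229.6 m
0.572 km × 1000 = 572 m
Combined: 3054.1 + 2410 + 8229.6 + 572 = 14265.7 m
In nmi: 14265.7 / 1852 = 7.70286 nmi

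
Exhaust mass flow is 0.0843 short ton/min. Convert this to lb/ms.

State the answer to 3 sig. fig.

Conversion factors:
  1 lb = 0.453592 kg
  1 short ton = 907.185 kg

0.0843 short ton/min × 907.185 kg/short ton ÷ 60 s/min = 1.27459 kg/s
1.27459 kg/s ÷ 0.453592 kg/lb × 0.001 s/ms = 0.00280999 lb/ms

0.00281 lb/ms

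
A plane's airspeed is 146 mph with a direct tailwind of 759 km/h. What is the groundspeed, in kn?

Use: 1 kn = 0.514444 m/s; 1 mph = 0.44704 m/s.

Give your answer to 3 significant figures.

146 mph × 0.44704 = 65.2678 m/s
759 km/h × (1/3.6) = 210.833 m/s
Sum: 65.2678 + 210.833 = 276.101 m/s
In kn: 276.101 / 0.514444 = 536.698 kn

537 kn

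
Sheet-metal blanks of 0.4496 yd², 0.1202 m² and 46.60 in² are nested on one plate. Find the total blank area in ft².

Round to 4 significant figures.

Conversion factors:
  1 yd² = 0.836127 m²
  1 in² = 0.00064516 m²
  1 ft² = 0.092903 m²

0.4496 yd² × 0.836127 = 0.375923 m²
0.1202 m² (already m²)
46.60 in² × 0.00064516 = 0.0300645 m²
Sum: 0.375923 + 0.1202 + 0.0300645 = 0.526188 m²
In ft²: 0.526188 / 0.092903 = 5.66384 ft²

5.664 ft²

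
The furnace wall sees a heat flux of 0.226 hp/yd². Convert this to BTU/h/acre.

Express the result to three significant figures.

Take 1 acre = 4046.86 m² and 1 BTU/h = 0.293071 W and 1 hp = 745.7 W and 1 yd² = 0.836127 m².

2.78×10⁶ BTU/h/acre

0.226 hp/yd² × 745.7 W/hp ÷ 0.836127 m²/yd² = 201.558 W/m²
201.558 W/m² ÷ 0.293071 W/BTU/h × 4046.86 m²/acre = 2.78321×10⁶ BTU/h/acre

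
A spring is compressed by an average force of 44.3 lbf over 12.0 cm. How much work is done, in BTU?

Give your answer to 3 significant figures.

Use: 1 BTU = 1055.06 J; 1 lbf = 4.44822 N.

44.3 lbf × 4.44822 → 197.056 N
12.0 cm × 0.01 → 0.12 m
W = F × d = 197.056 N × 0.12 m = 23.6467 J
23.6467 J ÷ (1055.06 J/BTU) = 0.0224127 BTU

0.0224 BTU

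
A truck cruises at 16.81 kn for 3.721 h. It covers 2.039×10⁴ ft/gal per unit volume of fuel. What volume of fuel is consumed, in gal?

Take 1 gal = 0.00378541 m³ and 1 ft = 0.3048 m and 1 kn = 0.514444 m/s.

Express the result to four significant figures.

16.81 kn → 8.6478 m/s
3.721 h → 13395.6 s
d = v × t = 8.6478 × 13395.6 = 115842 m
2.039×10⁴ ft/gal → 1.6418×10⁶ m/m³
V = d / (distance per unit fuel) = 115842 / 1.6418×10⁶ = 0.0705579 m³
In gal: 0.0705579 / 0.00378541 = 18.6394 gal

18.64 gal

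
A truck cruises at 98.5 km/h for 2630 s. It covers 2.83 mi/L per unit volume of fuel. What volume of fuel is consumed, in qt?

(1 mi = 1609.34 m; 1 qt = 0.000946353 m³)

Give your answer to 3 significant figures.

16.7 qt

98.5 km/h → 27.3611 m/s
d = v × t = 27.3611 × 2630 = 71959.7 m
2.83 mi/L → 4.55443×10⁶ m/m³
V = d / (distance per unit fuel) = 71959.7 / 4.55443×10⁶ = 0.0157999 m³
In qt: 0.0157999 / 0.000946353 = 16.6956 qt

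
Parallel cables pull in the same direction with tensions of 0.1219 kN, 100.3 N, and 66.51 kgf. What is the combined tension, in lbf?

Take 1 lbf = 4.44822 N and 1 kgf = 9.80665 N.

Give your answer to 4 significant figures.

0.1219 kN × 1000 = 121.9 N
100.3 N (already N)
66.51 kgf × 9.80665 = 652.24 N
Total: 121.9 + 100.3 + 652.24 = 874.44 N
In lbf: 874.44 / 4.44822 = 196.582 lbf

196.6 lbf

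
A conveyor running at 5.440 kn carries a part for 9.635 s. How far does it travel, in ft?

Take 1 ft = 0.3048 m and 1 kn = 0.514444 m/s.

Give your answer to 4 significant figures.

88.47 ft

5.440 kn × 0.514444 = 2.79858 m/s
d = v × t = 2.79858 m/s × 9.635 s = 26.9643 m
26.9643 m ÷ (0.3048 m/ft) = 88.4656 ft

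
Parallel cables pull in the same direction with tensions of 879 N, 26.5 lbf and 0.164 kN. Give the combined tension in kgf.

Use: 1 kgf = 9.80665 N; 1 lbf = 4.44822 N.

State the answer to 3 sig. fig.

879 N (already N)
26.5 lbf × 4.44822 = 117.878 N
0.164 kN × 1000 = 164 N
Sum: 879 + 117.878 + 164 = 1160.88 N
In kgf: 1160.88 / 9.80665 = 118.377 kgf

118 kgf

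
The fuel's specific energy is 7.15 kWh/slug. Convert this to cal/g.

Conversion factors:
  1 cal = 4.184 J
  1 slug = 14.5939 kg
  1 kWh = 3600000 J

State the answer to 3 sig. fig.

7.15 kWh/slug × 3600000 J/kWh ÷ 14.5939 kg/slug = 1.76375×10⁶ J/kg
1.76375×10⁶ J/kg ÷ 4.184 J/cal × 0.001 kg/g = 421.546 cal/g

422 cal/g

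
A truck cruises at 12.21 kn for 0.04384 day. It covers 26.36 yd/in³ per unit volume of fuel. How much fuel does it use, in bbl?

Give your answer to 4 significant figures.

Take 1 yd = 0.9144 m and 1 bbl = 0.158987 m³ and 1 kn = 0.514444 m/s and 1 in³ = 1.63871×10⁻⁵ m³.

0.1017 bbl

12.21 kn → 6.28136 m/s
0.04384 day → 3787.78 s
d = v × t = 6.28136 × 3787.78 = 23792.4 m
26.36 yd/in³ → 1.47089×10⁶ m/m³
V = d / (distance per unit fuel) = 23792.4 / 1.47089×10⁶ = 0.0161755 m³
In bbl: 0.0161755 / 0.158987 = 0.101741 bbl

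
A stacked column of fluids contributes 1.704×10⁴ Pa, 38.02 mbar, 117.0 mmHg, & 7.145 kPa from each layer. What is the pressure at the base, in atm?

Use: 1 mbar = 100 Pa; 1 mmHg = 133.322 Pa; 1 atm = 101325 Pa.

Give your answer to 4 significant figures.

0.4302 atm

1.704×10⁴ Pa (already Pa)
38.02 mbar × 100 → 3802 Pa
117.0 mmHg × 133.322 → 15598.7 Pa
7.145 kPa × 1000 → 7145 Pa
Combined: 17040 + 3802 + 15598.7 + 7145 = 43585.7 Pa
In atm: 43585.7 / 101325 = 0.430157 atm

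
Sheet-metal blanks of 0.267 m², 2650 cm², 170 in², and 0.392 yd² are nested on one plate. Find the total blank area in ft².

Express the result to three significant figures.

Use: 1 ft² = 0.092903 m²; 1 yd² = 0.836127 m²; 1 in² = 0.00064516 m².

10.4 ft²

0.267 m² (already m²)
2650 cm² × 0.0001 = 0.265 m²
170 in² × 0.00064516 = 0.109677 m²
0.392 yd² × 0.836127 = 0.327762 m²
Combined: 0.267 + 0.265 + 0.109677 + 0.327762 = 0.969439 m²
In ft²: 0.969439 / 0.092903 = 10.435 ft²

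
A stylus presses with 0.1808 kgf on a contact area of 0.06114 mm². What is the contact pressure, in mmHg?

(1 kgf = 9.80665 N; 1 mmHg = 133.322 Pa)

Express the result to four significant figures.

0.1808 kgf × 9.80665 = 1.77304 N
0.06114 mm² × 10⁻⁶ = 6.114×10⁻⁸ m²
P = F / A = 1.77304 N / 6.114×10⁻⁸ m² = 2.89997×10⁷ Pa
2.89997×10⁷ Pa ÷ (133.322 Pa/mmHg) = 217516 mmHg

2.175×10⁵ mmHg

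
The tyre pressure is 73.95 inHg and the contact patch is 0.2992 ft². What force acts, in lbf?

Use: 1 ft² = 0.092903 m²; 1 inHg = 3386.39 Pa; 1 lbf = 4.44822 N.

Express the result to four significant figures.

1565 lbf

73.95 inHg × 3386.39 = 250424 Pa
0.2992 ft² × 0.092903 = 0.0277966 m²
F = P × A = 250424 Pa × 0.0277966 m² = 6960.94 N
6960.94 N ÷ (4.44822 N/lbf) = 1564.88 lbf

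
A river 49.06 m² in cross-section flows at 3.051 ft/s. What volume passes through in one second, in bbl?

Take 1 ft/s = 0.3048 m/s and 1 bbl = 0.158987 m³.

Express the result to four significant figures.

3.051 ft/s × 0.3048 = 0.929945 m/s
V = v × A × t = 0.929945 m/s × 49.06 m² × 1 s = 45.6231 m³
45.6231 m³ ÷ (0.158987 m³/bbl) = 286.961 bbl

287.0 bbl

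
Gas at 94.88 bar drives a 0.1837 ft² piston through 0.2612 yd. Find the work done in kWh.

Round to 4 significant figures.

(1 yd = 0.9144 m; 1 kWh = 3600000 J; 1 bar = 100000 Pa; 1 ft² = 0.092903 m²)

94.88 bar → 9.488×10⁶ Pa
0.1837 ft² → 0.0170663 m²
F = P × A = 9.488×10⁶ × 0.0170663 = 161925 N
0.2612 yd → 0.238841 m
W = F × d = 161925 × 0.238841 = 38674.3 J
In kWh: 38674.3 / 3600000 = 0.0107429 kWh

0.01074 kWh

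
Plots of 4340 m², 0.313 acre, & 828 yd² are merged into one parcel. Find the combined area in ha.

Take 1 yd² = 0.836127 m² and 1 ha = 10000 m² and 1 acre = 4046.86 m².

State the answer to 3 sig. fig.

0.630 ha

4340 m² (already m²)
0.313 acre × 4046.86 → 1266.67 m²
828 yd² × 0.836127 → 692.313 m²
Total: 4340 + 1266.67 + 692.313 = 6298.98 m²
In ha: 6298.98 / 10000 = 0.629898 ha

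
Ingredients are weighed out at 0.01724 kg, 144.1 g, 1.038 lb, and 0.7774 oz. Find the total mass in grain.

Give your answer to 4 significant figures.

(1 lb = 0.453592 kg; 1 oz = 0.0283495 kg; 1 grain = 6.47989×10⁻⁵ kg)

1.010×10⁴ grain

0.01724 kg (already kg)
144.1 g × 0.001 = 0.1441 kg
1.038 lb × 0.453592 = 0.470828 kg
0.7774 oz × 0.0283495 = 0.0220389 kg
Total: 0.01724 + 0.1441 + 0.470828 + 0.0220389 = 0.654207 kg
In grain: 0.654207 / 6.47989×10⁻⁵ = 10096 grain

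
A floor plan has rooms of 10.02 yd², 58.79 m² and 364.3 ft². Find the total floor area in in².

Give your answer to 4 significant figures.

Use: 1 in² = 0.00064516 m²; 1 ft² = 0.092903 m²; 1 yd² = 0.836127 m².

10.02 yd² × 0.836127 → 8.37799 m²
58.79 m² (already m²)
364.3 ft² × 0.092903 → 33.8446 m²
Total: 8.37799 + 58.79 + 33.8446 = 101.013 m²
In in²: 101.013 / 0.00064516 = 156570 in²

1.566×10⁵ in²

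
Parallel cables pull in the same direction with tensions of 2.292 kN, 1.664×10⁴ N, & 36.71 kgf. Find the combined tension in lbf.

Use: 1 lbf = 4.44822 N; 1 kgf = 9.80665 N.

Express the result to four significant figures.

4337 lbf

2.292 kN × 1000 = 2292 N
1.664×10⁴ N (already N)
36.71 kgf × 9.80665 = 360.002 N
Combined: 2292 + 16640 + 360.002 = 19292 N
In lbf: 19292 / 4.44822 = 4337.02 lbf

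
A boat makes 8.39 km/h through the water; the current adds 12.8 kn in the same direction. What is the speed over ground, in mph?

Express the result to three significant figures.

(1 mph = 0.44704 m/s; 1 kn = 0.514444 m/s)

8.39 km/h × (1/3.6) → 2.33056 m/s
12.8 kn × 0.514444 → 6.58488 m/s
Sum: 2.33056 + 6.58488 = 8.91544 m/s
In mph: 8.91544 / 0.44704 = 19.9433 mph

19.9 mph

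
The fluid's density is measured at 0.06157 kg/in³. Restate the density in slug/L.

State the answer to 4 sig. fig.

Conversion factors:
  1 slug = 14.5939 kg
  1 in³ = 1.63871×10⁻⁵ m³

0.2575 slug/L

0.06157 kg/in³ ÷ 1.63871×10⁻⁵ m³/in³ = 3757.22 kg/m³
3757.22 kg/m³ ÷ 14.5939 kg/slug × 0.001 m³/L = 0.257451 slug/L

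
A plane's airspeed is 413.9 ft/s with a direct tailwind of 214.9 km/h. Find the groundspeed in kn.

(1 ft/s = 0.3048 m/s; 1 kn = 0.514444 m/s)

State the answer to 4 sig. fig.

361.3 kn

413.9 ft/s × 0.3048 = 126.157 m/s
214.9 km/h × (1/3.6) = 59.6944 m/s
Sum: 126.157 + 59.6944 = 185.851 m/s
In kn: 185.851 / 0.514444 = 361.266 kn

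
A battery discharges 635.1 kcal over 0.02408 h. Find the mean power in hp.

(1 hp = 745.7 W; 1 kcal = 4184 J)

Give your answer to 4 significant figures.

635.1 kcal × 4184 → 2.65726×10⁶ J
0.02408 h × 3600 → 86.688 s
P = E / t = 2.65726×10⁶ J / 86.688 s = 30653.1 W
30653.1 W ÷ (745.7 W/hp) = 41.1065 hp

41.11 hp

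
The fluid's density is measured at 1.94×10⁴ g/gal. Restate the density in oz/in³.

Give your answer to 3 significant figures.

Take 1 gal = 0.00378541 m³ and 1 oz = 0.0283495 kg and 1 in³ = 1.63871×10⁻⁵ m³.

2.96 oz/in³

1.94×10⁴ g/gal × 0.001 kg/g ÷ 0.00378541 m³/gal = 5124.94 kg/m³
5124.94 kg/m³ ÷ 0.0283495 kg/oz × 1.63871×10⁻⁵ m³/in³ = 2.96241 oz/in³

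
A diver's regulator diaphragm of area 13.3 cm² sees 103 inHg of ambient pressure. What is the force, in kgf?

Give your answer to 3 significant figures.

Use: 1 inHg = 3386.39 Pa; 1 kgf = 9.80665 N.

103 inHg × 3386.39 → 348798 Pa
13.3 cm² × 0.0001 → 0.00133 m²
F = P × A = 348798 Pa × 0.00133 m² = 463.901 N
463.901 N ÷ (9.80665 N/kgf) = 47.3047 kgf

47.3 kgf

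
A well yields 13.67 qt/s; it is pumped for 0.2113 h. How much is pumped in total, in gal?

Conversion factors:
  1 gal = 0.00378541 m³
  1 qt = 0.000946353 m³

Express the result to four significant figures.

13.67 qt/s → 0.0129366 m³/s
0.2113 h → 760.68 s
V = Q × t = 0.0129366 × 760.68 = 9.84061 m³
In gal: 9.84061 / 0.00378541 = 2599.62 gal

2600 gal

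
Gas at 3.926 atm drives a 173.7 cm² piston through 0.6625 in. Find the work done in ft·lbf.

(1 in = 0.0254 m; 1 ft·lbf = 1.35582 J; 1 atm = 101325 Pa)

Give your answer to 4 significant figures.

85.76 ft·lbf

3.926 atm → 397802 Pa
173.7 cm² → 0.01737 m²
F = P × A = 397802 × 0.01737 = 6909.82 N
0.6625 in → 0.0168275 m
W = F × d = 6909.82 × 0.0168275 = 116.275 J
In ft·lbf: 116.275 / 1.35582 = 85.7599 ft·lbf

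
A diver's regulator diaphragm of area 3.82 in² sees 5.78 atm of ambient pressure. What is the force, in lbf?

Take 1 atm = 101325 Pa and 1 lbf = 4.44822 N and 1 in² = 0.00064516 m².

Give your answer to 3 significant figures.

5.78 atm × 101325 = 585658 Pa
3.82 in² × 0.00064516 = 0.00246451 m²
F = P × A = 585658 Pa × 0.00246451 m² = 1443.36 N
1443.36 N ÷ (4.44822 N/lbf) = 324.48 lbf

324 lbf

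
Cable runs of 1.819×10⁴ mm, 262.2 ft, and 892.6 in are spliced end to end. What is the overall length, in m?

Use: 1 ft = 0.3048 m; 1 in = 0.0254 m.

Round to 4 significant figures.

1.819×10⁴ mm × 0.001 = 18.19 m
262.2 ft × 0.3048 = 79.9186 m
892.6 in × 0.0254 = 22.672 m
Combined: 18.19 + 79.9186 + 22.672 = 120.781 m

120.8 m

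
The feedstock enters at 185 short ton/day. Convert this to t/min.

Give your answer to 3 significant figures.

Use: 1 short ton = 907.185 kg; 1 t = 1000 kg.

0.117 t/min

185 short ton/day × 907.185 kg/short ton ÷ 86400 s/day = 1.94247 kg/s
1.94247 kg/s ÷ 1000 kg/t × 60 s/min = 0.116548 t/min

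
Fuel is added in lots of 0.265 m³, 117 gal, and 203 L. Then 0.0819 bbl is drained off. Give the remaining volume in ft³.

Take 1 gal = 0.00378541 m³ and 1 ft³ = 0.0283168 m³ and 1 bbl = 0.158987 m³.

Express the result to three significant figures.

31.7 ft³

0.265 m³ (already m³)
117 gal × 0.00378541 = 0.442893 m³
203 L × 0.001 = 0.203 m³
0.0819 bbl × 0.158987 = 0.013021 m³
Sum: 0.265 + 0.442893 + 0.203 − 0.013021 = 0.897872 m³
In ft³: 0.897872 / 0.0283168 = 31.7081 ft³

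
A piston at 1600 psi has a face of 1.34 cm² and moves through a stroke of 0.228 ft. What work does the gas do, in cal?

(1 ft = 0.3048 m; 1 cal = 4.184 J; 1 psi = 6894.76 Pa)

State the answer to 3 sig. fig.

1600 psi → 1.10316×10⁷ Pa
1.34 cm² → 1.34×10⁻⁴ m²
F = P × A = 1.10316×10⁷ × 1.34×10⁻⁴ = 1478.23 N
0.228 ft → 0.0694944 m
W = F × d = 1478.23 × 0.0694944 = 102.729 J
In cal: 102.729 / 4.184 = 24.5528 cal

24.6 cal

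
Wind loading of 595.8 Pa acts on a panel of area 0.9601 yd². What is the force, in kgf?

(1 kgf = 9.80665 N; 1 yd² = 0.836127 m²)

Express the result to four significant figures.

0.9601 yd² × 0.836127 = 0.802766 m²
F = P × A = 595.8 Pa × 0.802766 m² = 478.288 N
478.288 N ÷ (9.80665 N/kgf) = 48.7718 kgf

48.77 kgf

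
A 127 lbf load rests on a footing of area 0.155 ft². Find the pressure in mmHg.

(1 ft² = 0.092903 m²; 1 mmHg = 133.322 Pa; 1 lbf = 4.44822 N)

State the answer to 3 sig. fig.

127 lbf × 4.44822 → 564.924 N
0.155 ft² × 0.092903 → 0.0144 m²
P = F / A = 564.924 N / 0.0144 m² = 39230.8 Pa
39230.8 Pa ÷ (133.322 Pa/mmHg) = 294.256 mmHg

294 mmHg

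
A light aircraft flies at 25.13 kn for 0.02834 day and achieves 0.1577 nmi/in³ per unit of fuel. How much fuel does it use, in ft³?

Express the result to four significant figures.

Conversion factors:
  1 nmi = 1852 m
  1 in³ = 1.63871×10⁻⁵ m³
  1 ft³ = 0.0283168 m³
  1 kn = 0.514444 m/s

0.06272 ft³

25.13 kn → 12.928 m/s
0.02834 day → 2448.58 s
d = v × t = 12.928 × 2448.58 = 31655.2 m
0.1577 nmi/in³ → 1.78226×10⁷ m/m³
V = d / (distance per unit fuel) = 31655.2 / 1.78226×10⁷ = 0.00177613 m³
In ft³: 0.00177613 / 0.0283168 = 0.0627235 ft³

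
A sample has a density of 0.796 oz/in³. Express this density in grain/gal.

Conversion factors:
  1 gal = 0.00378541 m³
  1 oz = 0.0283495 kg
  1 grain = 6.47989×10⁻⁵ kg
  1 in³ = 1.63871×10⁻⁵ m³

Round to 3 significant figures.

8.04×10⁴ grain/gal

0.796 oz/in³ × 0.0283495 kg/oz ÷ 1.63871×10⁻⁵ m³/in³ = 1377.07 kg/m³
1377.07 kg/m³ ÷ 6.47989×10⁻⁵ kg/grain × 0.00378541 m³/gal = 80445.4 grain/gal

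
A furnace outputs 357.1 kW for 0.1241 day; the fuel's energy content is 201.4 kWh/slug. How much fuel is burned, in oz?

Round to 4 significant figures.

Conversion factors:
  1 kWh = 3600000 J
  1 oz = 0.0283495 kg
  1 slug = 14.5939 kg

357.1 kW → 357100 W
0.1241 day → 10722.2 s
E = P × t = 357100 × 10722.2 = 3.8289×10⁹ J
201.4 kWh/slug → 4.9681×10⁷ J/kg
m = E / e_s = 3.8289×10⁹ / 4.9681×10⁷ = 77.0697 kg
In oz: 77.0697 / 0.0283495 = 2718.56 oz

2719 oz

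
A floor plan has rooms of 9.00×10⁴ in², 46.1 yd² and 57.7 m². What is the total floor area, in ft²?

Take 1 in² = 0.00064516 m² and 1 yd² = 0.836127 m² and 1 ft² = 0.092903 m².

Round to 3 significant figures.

9.00×10⁴ in² × 0.00064516 = 58.0644 m²
46.1 yd² × 0.836127 = 38.5455 m²
57.7 m² (already m²)
Sum: 58.0644 + 38.5455 + 57.7 = 154.31 m²
In ft²: 154.31 / 0.092903 = 1660.98 ft²

1660 ft²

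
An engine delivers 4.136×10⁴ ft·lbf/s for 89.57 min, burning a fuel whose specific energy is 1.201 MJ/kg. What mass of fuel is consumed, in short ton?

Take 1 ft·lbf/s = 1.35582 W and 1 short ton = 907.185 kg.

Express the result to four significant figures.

0.2766 short ton

4.136×10⁴ ft·lbf/s → 56076.7 W
89.57 min → 5374.2 s
E = P × t = 56076.7 × 5374.2 = 3.01367×10⁸ J
1.201 MJ/kg → 1.201×10⁶ J/kg
m = E / e_s = 3.01367×10⁸ / 1.201×10⁶ = 250.93 kg
In short ton: 250.93 / 907.185 = 0.276603 short ton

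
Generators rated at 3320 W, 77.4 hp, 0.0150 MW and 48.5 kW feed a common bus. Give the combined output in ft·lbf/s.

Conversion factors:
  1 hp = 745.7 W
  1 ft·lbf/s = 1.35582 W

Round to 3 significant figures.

9.19×10⁴ ft·lbf/s

3320 W (already W)
77.4 hp × 745.7 = 57717.2 W
0.0150 MW × 1000000 = 15000 W
48.5 kW × 1000 = 48500 W
Total: 3320 + 57717.2 + 15000 + 48500 = 124537 W
In ft·lbf/s: 124537 / 1.35582 = 91853.6 ft·lbf/s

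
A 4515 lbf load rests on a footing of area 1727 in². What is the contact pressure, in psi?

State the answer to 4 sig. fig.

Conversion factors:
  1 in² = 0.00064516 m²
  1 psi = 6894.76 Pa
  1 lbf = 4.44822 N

4515 lbf × 4.44822 = 20083.7 N
1727 in² × 0.00064516 = 1.11419 m²
P = F / A = 20083.7 N / 1.11419 m² = 18025.4 Pa
18025.4 Pa ÷ (6894.76 Pa/psi) = 2.61436 psi

2.614 psi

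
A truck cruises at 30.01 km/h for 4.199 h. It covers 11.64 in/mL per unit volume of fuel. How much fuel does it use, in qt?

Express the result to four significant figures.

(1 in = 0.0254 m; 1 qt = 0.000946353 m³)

450.4 qt

30.01 km/h → 8.33611 m/s
4.199 h → 15116.4 s
d = v × t = 8.33611 × 15116.4 = 126012 m
11.64 in/mL → 295656 m/m³
V = d / (distance per unit fuel) = 126012 / 295656 = 0.426212 m³
In qt: 0.426212 / 0.000946353 = 450.373 qt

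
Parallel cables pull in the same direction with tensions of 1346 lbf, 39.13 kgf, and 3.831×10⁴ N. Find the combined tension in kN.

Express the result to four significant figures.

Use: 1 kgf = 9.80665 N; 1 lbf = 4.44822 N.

44.68 kN

1346 lbf × 4.44822 = 5987.3 N
39.13 kgf × 9.80665 = 383.734 N
3.831×10⁴ N (already N)
Total: 5987.3 + 383.734 + 38310 = 44681 N
In kN: 44681 / 1000 = 44.681 kN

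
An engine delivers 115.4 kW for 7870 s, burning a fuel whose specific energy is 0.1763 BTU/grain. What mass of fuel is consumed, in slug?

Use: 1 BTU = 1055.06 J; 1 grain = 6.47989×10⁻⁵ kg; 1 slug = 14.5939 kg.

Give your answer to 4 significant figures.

21.68 slug

115.4 kW → 115400 W
E = P × t = 115400 × 7870 = 9.08198×10⁸ J
0.1763 BTU/grain → 2.87053×10⁶ J/kg
m = E / e_s = 9.08198×10⁸ / 2.87053×10⁶ = 316.387 kg
In slug: 316.387 / 14.5939 = 21.6794 slug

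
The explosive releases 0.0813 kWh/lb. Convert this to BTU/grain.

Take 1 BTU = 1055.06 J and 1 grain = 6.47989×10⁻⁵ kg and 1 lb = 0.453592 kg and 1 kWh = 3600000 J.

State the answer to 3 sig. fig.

0.0813 kWh/lb × 3600000 J/kWh ÷ 0.453592 kg/lb = 645249 J/kg
645249 J/kg ÷ 1055.06 J/BTU × 6.47989×10⁻⁵ kg/grain = 0.0396294 BTU/grain

0.0396 BTU/grain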